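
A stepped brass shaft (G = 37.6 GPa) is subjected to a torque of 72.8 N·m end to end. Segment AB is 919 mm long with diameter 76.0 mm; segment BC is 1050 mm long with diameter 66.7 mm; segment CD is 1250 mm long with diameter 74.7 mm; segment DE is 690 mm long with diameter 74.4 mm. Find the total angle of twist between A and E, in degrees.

J_AB = π(0.0760)⁴/32 = 3.28×10^-6 m⁴; J_BC = π(0.0667)⁴/32 = 1.94×10^-6 m⁴; J_CD = π(0.0747)⁴/32 = 3.06×10^-6 m⁴; J_DE = π(0.0744)⁴/32 = 3.01×10^-6 m⁴.
θ = (T/G)·Σ L_i/J_i = (72.80/37.6×10⁹)·(0.919/3.28×10^-6 + 1.05/1.94×10^-6 + 1.25/3.06×10^-6 + 0.690/3.01×10^-6) = 2.825×10^-3 rad.

0.162°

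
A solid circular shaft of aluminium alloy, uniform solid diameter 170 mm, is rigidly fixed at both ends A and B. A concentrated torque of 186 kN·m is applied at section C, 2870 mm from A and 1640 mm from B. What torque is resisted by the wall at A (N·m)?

67600 N·m

With uniform GJ and both ends fixed, compatibility θ_AC = θ_CB gives T_A·a = T_B·b, together with T_A + T_B = T₀.
T_A = T₀·b/(a+b) = 186000·1640/4510 = 67640 N·m; T_B = 118400 N·m.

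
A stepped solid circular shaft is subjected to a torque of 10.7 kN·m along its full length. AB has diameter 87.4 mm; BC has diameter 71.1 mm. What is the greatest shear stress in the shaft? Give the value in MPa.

152 MPa

Under the same torque, τ_max = 16T/(πd³) is largest where d is smallest — segment BC (d = 71.1 mm).
τ_max = 16·10700/(π·(0.0711)³) = 1.516×10^8 Pa.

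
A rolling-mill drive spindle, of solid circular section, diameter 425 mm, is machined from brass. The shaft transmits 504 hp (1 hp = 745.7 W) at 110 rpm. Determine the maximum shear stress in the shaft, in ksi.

ω = 2π·110/60 = 11.52 rad/s, so T = P/ω = 504×745.7 / 11.52 = 32630 N·m.
J = πd⁴/32 = π(0.425)⁴/32 = 3.203×10^-3 m⁴.
τ_max = T·r/J = 32630 × 0.212 / 3.203×10^-3 = 2.165×10^6 Pa.

0.314 ksi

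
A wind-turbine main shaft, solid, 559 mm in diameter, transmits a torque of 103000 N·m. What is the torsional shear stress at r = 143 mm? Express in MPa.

J = πd⁴/32 = π(0.559)⁴/32 = 9.586×10^-3 m⁴.
Shear stress varies linearly with radius: τ = T·r/J = 103000 × 0.143 / 9.586×10^-3 = 1.536×10^6 Pa.

1.54 MPa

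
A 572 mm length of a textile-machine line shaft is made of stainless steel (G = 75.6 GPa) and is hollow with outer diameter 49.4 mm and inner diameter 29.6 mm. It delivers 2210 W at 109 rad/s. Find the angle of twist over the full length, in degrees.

ω = 109 rad/s, so T = P/ω = 2210 / 109.0 = 20.28 N·m.
J = π(d_o⁴ − d_i⁴)/32 = π(0.0494⁴ − 0.0296⁴)/32 = 5.093×10^-7 m⁴.
θ = T·L/(G·J) = 20.28 × 0.572 / (75.6×10⁹ × 5.093×10^-7) = 3.012×10^-4 rad.

0.0173°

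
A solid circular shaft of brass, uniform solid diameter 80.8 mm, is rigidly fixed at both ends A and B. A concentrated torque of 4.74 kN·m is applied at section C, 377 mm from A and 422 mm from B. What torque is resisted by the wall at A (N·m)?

2500 N·m

With uniform GJ and both ends fixed, compatibility θ_AC = θ_CB gives T_A·a = T_B·b, together with T_A + T_B = T₀.
T_A = T₀·b/(a+b) = 4740·422/799.0 = 2503 N·m; T_B = 2237 N·m.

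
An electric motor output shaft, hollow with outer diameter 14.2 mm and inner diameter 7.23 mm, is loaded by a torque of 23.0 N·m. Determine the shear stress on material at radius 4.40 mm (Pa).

J = π(d_o⁴ − d_i⁴)/32 = π(0.0142⁴ − 0.00723⁴)/32 = 3.723×10^-9 m⁴.
Shear stress varies linearly with radius: τ = T·r/J = 23.00 × 0.00440 / 3.723×10^-9 = 2.718×10^7 Pa.

2.72e7 Pa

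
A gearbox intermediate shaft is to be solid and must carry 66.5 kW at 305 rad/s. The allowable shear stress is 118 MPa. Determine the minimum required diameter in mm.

ω = 305 rad/s, so T = P/ω = 66.5×10³ / 305.0 = 218.0 N·m.
For a solid shaft τ_max = 16T/(πd³), so d = (16T/(π τ_allow))^(1/3) = (16·218.0/(π·1.18×10^8))^(1/3) = 0.02111 m.

21.1 mm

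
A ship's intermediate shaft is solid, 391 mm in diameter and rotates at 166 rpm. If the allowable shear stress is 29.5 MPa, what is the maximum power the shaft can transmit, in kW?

J = πd⁴/32 = π(0.391)⁴/32 = 2.295×10^-3 m⁴.
T_max = τ_allow·J/r = 2.95×10^7 × 2.295×10^-3 / 0.196 = 346200 N·m.
ω = 2π·166/60 = 17.38 rad/s, so P_max = T_max·ω = 6.019×10^6 W.

6020 kW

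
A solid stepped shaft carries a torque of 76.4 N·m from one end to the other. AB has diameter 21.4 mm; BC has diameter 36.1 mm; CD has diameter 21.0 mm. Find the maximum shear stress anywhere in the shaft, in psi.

6090 psi

Under the same torque, τ_max = 16T/(πd³) is largest where d is smallest — segment CD (d = 21.0 mm).
τ_max = 16·76.40/(π·(0.0210)³) = 4.202×10^7 Pa.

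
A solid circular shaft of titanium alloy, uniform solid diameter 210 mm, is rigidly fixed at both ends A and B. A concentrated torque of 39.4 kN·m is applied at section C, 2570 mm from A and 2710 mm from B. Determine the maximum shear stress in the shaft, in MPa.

11.1 MPa

With uniform GJ and both ends fixed, compatibility θ_AC = θ_CB gives T_A·a = T_B·b, together with T_A + T_B = T₀.
T_A = T₀·b/(a+b) = 39400·2710/5280 = 20220 N·m; T_B = 19180 N·m.
τ in each portion: τ_AC = 1.11×10^7 Pa, τ_CB = 1.05×10^7 Pa; maximum is in AC.
τ_max = T_AC·r/J = 20220·0.105/1.91×10^-4 = 1.112×10^7 Pa.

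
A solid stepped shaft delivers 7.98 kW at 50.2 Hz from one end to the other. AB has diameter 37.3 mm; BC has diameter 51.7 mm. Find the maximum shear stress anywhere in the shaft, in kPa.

ω = 2π·50.2 = 315.4 rad/s, so T = P/ω = 7.98×10³ / 315.4 = 25.30 N·m.
Under the same torque, τ_max = 16T/(πd³) is largest where d is smallest — segment AB (d = 37.3 mm).
τ_max = 16·25.30/(π·(0.0373)³) = 2.483×10^6 Pa.

2480 kPa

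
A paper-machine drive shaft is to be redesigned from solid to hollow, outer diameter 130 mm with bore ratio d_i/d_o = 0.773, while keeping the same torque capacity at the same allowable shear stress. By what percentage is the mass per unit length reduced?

Equal τ_max and T ⇒ the solid shaft needs d_s³ = d_o³(1−k⁴), so d_s = 130·(1−0.773⁴)^(1/3) = 112.2 mm.
Area ratio A_h/A_s = d_o²(1−k²)/d_s² = (1−k²)/(1−k⁴)^(2/3) = 0.5403.
Mass saving = 1 − 0.5403 = 46.0 %.

46.0 %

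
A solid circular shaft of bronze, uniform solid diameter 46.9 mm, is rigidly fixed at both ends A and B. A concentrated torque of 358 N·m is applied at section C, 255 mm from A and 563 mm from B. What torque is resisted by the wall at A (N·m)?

246 N·m

With uniform GJ and both ends fixed, compatibility θ_AC = θ_CB gives T_A·a = T_B·b, together with T_A + T_B = T₀.
T_A = T₀·b/(a+b) = 358.0·563/818.0 = 246.4 N·m; T_B = 111.6 N·m.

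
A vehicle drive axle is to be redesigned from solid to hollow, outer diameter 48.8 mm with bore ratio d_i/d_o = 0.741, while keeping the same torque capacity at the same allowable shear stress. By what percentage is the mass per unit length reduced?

42.7 %

Equal τ_max and T ⇒ the solid shaft needs d_s³ = d_o³(1−k⁴), so d_s = 48.8·(1−0.741⁴)^(1/3) = 43.30 mm.
Area ratio A_h/A_s = d_o²(1−k²)/d_s² = (1−k²)/(1−k⁴)^(2/3) = 0.5728.
Mass saving = 1 − 0.5728 = 42.7 %.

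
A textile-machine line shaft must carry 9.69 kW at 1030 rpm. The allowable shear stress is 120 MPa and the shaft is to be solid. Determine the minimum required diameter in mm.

ω = 2π·1030/60 = 107.9 rad/s, so T = P/ω = 9.69×10³ / 107.9 = 89.84 N·m.
For a solid shaft τ_max = 16T/(πd³), so d = (16T/(π τ_allow))^(1/3) = (16·89.84/(π·1.20×10^8))^(1/3) = 0.01562 m.

15.6 mm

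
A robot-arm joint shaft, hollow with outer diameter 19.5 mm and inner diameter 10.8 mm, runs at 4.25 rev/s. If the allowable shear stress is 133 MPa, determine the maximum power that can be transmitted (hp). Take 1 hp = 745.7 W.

6.28 hp

J = π(d_o⁴ − d_i⁴)/32 = π(0.0195⁴ − 0.0108⁴)/32 = 1.286×10^-8 m⁴.
T_max = τ_allow·J/r = 1.33×10^8 × 1.286×10^-8 / 0.00975 = 175.4 N·m.
ω = 2π·4.25 = 26.70 rad/s, so P_max = T_max·ω = 4684 W.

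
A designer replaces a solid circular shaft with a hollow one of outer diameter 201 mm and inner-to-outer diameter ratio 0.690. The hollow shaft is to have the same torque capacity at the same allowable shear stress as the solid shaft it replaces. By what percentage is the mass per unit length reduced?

37.8 %

Equal τ_max and T ⇒ the solid shaft needs d_s³ = d_o³(1−k⁴), so d_s = 201·(1−0.690⁴)^(1/3) = 184.5 mm.
Area ratio A_h/A_s = d_o²(1−k²)/d_s² = (1−k²)/(1−k⁴)^(2/3) = 0.6218.
Mass saving = 1 − 0.6218 = 37.8 %.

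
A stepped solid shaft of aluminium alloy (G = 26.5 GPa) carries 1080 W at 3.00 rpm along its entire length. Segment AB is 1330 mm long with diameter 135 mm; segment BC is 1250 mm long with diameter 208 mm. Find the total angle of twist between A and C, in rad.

ω = 2π·3.00/60 = 0.3142 rad/s, so T = P/ω = 1080 / 0.3142 = 3438 N·m.
J_AB = π(0.135)⁴/32 = 3.26×10^-5 m⁴; J_BC = π(0.208)⁴/32 = 1.84×10^-4 m⁴.
θ = (T/G)·Σ L_i/J_i = (3438/26.5×10⁹)·(1.33/3.26×10^-5 + 1.25/1.84×10^-4) = 6.174×10^-3 rad.

0.00617 rad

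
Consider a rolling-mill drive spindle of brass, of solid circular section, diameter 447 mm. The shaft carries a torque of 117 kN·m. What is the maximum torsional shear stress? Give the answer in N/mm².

J = πd⁴/32 = π(0.447)⁴/32 = 3.919×10^-3 m⁴.
τ_max = T·r/J = 117000 × 0.224 / 3.919×10^-3 = 6.672×10^6 Pa.

6.67 N/mm²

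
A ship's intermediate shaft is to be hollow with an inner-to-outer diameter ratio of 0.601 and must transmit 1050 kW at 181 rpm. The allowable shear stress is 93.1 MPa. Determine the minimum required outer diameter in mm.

152 mm

ω = 2π·181/60 = 18.95 rad/s, so T = P/ω = 1050×10³ / 18.95 = 55400 N·m.
For a hollow shaft with d_i/d_o = 0.601: τ_max = 16T/(π d_o³ (1−k⁴)), so d_o = [16T/(π τ_allow (1−k⁴))]^(1/3) = [16·55400/(π·9.31×10^7·0.8695)]^(1/3) = 0.1516 m.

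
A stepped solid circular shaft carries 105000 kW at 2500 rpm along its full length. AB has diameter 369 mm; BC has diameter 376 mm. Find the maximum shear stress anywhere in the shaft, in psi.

5900 psi

ω = 2π·2500/60 = 261.8 rad/s, so T = P/ω = 105000×10³ / 261.8 = 401100 N·m.
Under the same torque, τ_max = 16T/(πd³) is largest where d is smallest — segment AB (d = 369 mm).
τ_max = 16·401100/(π·(0.369)³) = 4.065×10^7 Pa.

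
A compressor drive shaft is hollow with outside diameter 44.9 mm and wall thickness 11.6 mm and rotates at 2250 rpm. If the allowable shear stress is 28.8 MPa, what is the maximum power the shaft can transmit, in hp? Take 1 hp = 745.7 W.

153 hp

J = π(d_o⁴ − d_i⁴)/32 = π(0.0449⁴ − 0.0217⁴)/32 = 3.772×10^-7 m⁴.
T_max = τ_allow·J/r = 2.88×10^7 × 3.772×10^-7 / 0.0224 = 483.9 N·m.
ω = 2π·2250/60 = 235.6 rad/s, so P_max = T_max·ω = 1.140×10^5 W.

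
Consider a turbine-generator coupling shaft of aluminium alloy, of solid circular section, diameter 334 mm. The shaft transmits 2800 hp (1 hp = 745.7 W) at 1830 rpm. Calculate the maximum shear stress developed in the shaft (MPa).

1.49 MPa

ω = 2π·1830/60 = 191.6 rad/s, so T = P/ω = 2800×745.7 / 191.6 = 10900 N·m.
J = πd⁴/32 = π(0.334)⁴/32 = 1.222×10^-3 m⁴.
τ_max = T·r/J = 10900 × 0.167 / 1.222×10^-3 = 1.489×10^6 Pa.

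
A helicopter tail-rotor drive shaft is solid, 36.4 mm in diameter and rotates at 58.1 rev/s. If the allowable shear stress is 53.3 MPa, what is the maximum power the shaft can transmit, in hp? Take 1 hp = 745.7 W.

247 hp

J = πd⁴/32 = π(0.0364)⁴/32 = 1.723×10^-7 m⁴.
T_max = τ_allow·J/r = 5.33×10^7 × 1.723×10^-7 / 0.0182 = 504.7 N·m.
ω = 2π·58.1 = 365.1 rad/s, so P_max = T_max·ω = 1.843×10^5 W.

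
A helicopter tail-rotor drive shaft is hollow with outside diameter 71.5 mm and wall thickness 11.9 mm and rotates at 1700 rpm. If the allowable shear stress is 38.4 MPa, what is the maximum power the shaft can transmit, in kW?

J = π(d_o⁴ − d_i⁴)/32 = π(0.0715⁴ − 0.0477⁴)/32 = 2.058×10^-6 m⁴.
T_max = τ_allow·J/r = 3.84×10^7 × 2.058×10^-6 / 0.0357 = 2210 N·m.
ω = 2π·1700/60 = 178.0 rad/s, so P_max = T_max·ω = 3.934×10^5 W.

393 kW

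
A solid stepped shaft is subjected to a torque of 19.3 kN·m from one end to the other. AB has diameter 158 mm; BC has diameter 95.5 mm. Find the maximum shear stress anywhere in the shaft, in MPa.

Under the same torque, τ_max = 16T/(πd³) is largest where d is smallest — segment BC (d = 95.5 mm).
τ_max = 16·19300/(π·(0.0955)³) = 1.129×10^8 Pa.

113 MPa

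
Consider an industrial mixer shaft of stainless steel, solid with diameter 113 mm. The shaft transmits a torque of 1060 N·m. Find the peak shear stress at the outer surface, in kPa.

3740 kPa

J = πd⁴/32 = π(0.113)⁴/32 = 1.601×10^-5 m⁴.
τ_max = T·r/J = 1060 × 0.0565 / 1.601×10^-5 = 3.741×10^6 Pa.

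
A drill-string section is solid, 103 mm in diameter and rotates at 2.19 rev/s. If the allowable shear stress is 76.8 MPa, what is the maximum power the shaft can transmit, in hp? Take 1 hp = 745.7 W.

J = πd⁴/32 = π(0.103)⁴/32 = 1.105×10^-5 m⁴.
T_max = τ_allow·J/r = 7.68×10^7 × 1.105×10^-5 / 0.0515 = 16480 N·m.
ω = 2π·2.19 = 13.76 rad/s, so P_max = T_max·ω = 2.267×10^5 W.

304 hp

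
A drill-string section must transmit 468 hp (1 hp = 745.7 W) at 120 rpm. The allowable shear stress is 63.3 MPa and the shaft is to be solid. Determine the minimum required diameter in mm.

131 mm

ω = 2π·120/60 = 12.57 rad/s, so T = P/ω = 468×745.7 / 12.57 = 27770 N·m.
For a solid shaft τ_max = 16T/(πd³), so d = (16T/(π τ_allow))^(1/3) = (16·27770/(π·6.33×10^7))^(1/3) = 0.1307 m.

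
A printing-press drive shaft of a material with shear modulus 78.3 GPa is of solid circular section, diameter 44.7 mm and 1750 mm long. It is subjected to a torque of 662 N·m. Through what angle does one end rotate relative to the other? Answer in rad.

0.0377 rad

J = πd⁴/32 = π(0.0447)⁴/32 = 3.919×10^-7 m⁴.
θ = T·L/(G·J) = 662.0 × 1.75 / (78.3×10⁹ × 3.919×10^-7) = 0.03775 rad.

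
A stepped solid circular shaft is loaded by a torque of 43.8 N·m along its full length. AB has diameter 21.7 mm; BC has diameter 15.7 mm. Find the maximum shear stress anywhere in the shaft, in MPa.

57.6 MPa

Under the same torque, τ_max = 16T/(πd³) is largest where d is smallest — segment BC (d = 15.7 mm).
τ_max = 16·43.80/(π·(0.0157)³) = 5.764×10^7 Pa.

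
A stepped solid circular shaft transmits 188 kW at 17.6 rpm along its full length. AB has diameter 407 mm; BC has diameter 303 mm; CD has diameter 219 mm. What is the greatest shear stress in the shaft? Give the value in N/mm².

49.5 N/mm²

ω = 2π·17.6/60 = 1.843 rad/s, so T = P/ω = 188×10³ / 1.843 = 102000 N·m.
Under the same torque, τ_max = 16T/(πd³) is largest where d is smallest — segment CD (d = 219 mm).
τ_max = 16·102000/(π·(0.219)³) = 4.946×10^7 Pa.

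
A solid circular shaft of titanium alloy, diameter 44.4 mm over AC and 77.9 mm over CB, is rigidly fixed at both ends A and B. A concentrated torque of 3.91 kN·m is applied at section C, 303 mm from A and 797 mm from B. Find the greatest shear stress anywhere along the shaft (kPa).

Compatibility: T_A·a/J_AC = T_B·b/J_CB with T_A + T_B = T₀.
J_AC = 3.82×10^-7 m⁴, J_CB = 3.62×10^-6 m⁴, so T_A = T₀·(J_AC/a)/((J_AC/a)+(J_CB/b)) = 849.5 N·m, T_B = 3060 N·m.
τ in each portion: τ_AC = 4.94×10^7 Pa, τ_CB = 3.30×10^7 Pa; maximum is in AC.
τ_max = T_AC·r/J = 849.5·0.0222/3.82×10^-7 = 4.943×10^7 Pa.

49400 kPa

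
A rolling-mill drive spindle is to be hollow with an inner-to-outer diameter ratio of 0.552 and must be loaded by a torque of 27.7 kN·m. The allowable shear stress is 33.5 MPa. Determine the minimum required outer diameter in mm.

167 mm

For a hollow shaft with d_i/d_o = 0.552: τ_max = 16T/(π d_o³ (1−k⁴)), so d_o = [16T/(π τ_allow (1−k⁴))]^(1/3) = [16·27700/(π·3.35×10^7·0.9072)]^(1/3) = 0.1668 m.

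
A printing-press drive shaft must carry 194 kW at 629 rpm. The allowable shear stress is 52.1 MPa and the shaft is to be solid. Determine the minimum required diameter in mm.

ω = 2π·629/60 = 65.87 rad/s, so T = P/ω = 194×10³ / 65.87 = 2945 N·m.
For a solid shaft τ_max = 16T/(πd³), so d = (16T/(π τ_allow))^(1/3) = (16·2945/(π·5.21×10^7))^(1/3) = 0.06603 m.

66.0 mm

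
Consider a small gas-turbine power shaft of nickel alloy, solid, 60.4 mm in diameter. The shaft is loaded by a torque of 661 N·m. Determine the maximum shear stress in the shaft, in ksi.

2.22 ksi

J = πd⁴/32 = π(0.0604)⁴/32 = 1.307×10^-6 m⁴.
τ_max = T·r/J = 661.0 × 0.0302 / 1.307×10^-6 = 1.528×10^7 Pa.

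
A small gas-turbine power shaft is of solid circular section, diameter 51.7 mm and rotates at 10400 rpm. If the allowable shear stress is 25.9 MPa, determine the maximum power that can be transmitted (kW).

765 kW

J = πd⁴/32 = π(0.0517)⁴/32 = 7.014×10^-7 m⁴.
T_max = τ_allow·J/r = 2.59×10^7 × 7.014×10^-7 / 0.0259 = 702.8 N·m.
ω = 2π·10400/60 = 1089 rad/s, so P_max = T_max·ω = 7.654×10^5 W.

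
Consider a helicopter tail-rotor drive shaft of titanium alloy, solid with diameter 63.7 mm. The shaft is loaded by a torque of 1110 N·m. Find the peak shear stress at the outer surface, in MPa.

J = πd⁴/32 = π(0.0637)⁴/32 = 1.616×10^-6 m⁴.
τ_max = T·r/J = 1110 × 0.0319 / 1.616×10^-6 = 2.187×10^7 Pa.

21.9 MPa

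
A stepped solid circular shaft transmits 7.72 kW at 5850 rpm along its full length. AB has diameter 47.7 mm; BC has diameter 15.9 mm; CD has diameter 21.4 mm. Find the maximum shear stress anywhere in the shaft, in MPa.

16.0 MPa

ω = 2π·5850/60 = 612.6 rad/s, so T = P/ω = 7.72×10³ / 612.6 = 12.60 N·m.
Under the same torque, τ_max = 16T/(πd³) is largest where d is smallest — segment BC (d = 15.9 mm).
τ_max = 16·12.60/(π·(0.0159)³) = 1.597×10^7 Pa.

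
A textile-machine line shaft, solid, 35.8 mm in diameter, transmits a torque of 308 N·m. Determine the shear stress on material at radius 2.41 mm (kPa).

4600 kPa

J = πd⁴/32 = π(0.0358)⁴/32 = 1.613×10^-7 m⁴.
Shear stress varies linearly with radius: τ = T·r/J = 308.0 × 0.00241 / 1.613×10^-7 = 4.603×10^6 Pa.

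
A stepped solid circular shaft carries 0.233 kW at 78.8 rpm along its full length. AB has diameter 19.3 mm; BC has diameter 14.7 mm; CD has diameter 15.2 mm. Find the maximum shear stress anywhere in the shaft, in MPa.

ω = 2π·78.8/60 = 8.252 rad/s, so T = P/ω = 0.233×10³ / 8.252 = 28.24 N·m.
Under the same torque, τ_max = 16T/(πd³) is largest where d is smallest — segment BC (d = 14.7 mm).
τ_max = 16·28.24/(π·(0.0147)³) = 4.527×10^7 Pa.

45.3 MPa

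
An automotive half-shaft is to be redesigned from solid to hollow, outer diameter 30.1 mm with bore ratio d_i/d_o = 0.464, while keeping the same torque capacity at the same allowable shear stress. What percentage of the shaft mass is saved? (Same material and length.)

19.0 %

Equal τ_max and T ⇒ the solid shaft needs d_s³ = d_o³(1−k⁴), so d_s = 30.1·(1−0.464⁴)^(1/3) = 29.63 mm.
Area ratio A_h/A_s = d_o²(1−k²)/d_s² = (1−k²)/(1−k⁴)^(2/3) = 0.8099.
Mass saving = 1 − 0.8099 = 19.0 %.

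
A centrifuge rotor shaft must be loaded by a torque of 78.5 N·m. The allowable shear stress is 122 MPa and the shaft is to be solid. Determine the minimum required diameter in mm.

14.9 mm

For a solid shaft τ_max = 16T/(πd³), so d = (16T/(π τ_allow))^(1/3) = (16·78.50/(π·1.22×10^8))^(1/3) = 0.01485 m.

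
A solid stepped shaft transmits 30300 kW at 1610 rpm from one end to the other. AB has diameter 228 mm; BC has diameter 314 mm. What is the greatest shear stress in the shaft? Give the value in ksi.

11.2 ksi

ω = 2π·1610/60 = 168.6 rad/s, so T = P/ω = 30300×10³ / 168.6 = 179700 N·m.
Under the same torque, τ_max = 16T/(πd³) is largest where d is smallest — segment AB (d = 228 mm).
τ_max = 16·179700/(π·(0.228)³) = 7.722×10^7 Pa.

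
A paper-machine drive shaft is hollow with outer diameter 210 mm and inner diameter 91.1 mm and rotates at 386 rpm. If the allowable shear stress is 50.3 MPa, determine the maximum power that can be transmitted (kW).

3570 kW

J = π(d_o⁴ − d_i⁴)/32 = π(0.210⁴ − 0.0911⁴)/32 = 1.842×10^-4 m⁴.
T_max = τ_allow·J/r = 5.03×10^7 × 1.842×10^-4 / 0.105 = 88230 N·m.
ω = 2π·386/60 = 40.42 rad/s, so P_max = T_max·ω = 3.566×10^6 W.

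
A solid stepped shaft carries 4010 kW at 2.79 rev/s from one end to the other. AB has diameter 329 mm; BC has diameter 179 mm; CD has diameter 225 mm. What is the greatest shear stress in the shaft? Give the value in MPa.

203 MPa

ω = 2π·2.79 = 17.53 rad/s, so T = P/ω = 4010×10³ / 17.53 = 228700 N·m.
Under the same torque, τ_max = 16T/(πd³) is largest where d is smallest — segment BC (d = 179 mm).
τ_max = 16·228700/(π·(0.179)³) = 2.031×10^8 Pa.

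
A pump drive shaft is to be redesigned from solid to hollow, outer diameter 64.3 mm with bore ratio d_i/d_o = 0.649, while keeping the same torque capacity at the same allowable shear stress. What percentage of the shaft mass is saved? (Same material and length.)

Equal τ_max and T ⇒ the solid shaft needs d_s³ = d_o³(1−k⁴), so d_s = 64.3·(1−0.649⁴)^(1/3) = 60.25 mm.
Area ratio A_h/A_s = d_o²(1−k²)/d_s² = (1−k²)/(1−k⁴)^(2/3) = 0.6593.
Mass saving = 1 − 0.6593 = 34.1 %.

34.1 %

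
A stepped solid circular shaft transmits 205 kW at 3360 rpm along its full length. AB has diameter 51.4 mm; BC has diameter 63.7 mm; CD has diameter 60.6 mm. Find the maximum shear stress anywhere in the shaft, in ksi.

3.17 ksi

ω = 2π·3360/60 = 351.9 rad/s, so T = P/ω = 205×10³ / 351.9 = 582.6 N·m.
Under the same torque, τ_max = 16T/(πd³) is largest where d is smallest — segment AB (d = 51.4 mm).
τ_max = 16·582.6/(π·(0.0514)³) = 2.185×10^7 Pa.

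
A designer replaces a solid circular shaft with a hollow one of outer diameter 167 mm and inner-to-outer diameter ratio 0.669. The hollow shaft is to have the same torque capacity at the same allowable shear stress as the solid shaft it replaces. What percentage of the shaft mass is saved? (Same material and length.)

35.9 %

Equal τ_max and T ⇒ the solid shaft needs d_s³ = d_o³(1−k⁴), so d_s = 167·(1−0.669⁴)^(1/3) = 155.0 mm.
Area ratio A_h/A_s = d_o²(1−k²)/d_s² = (1−k²)/(1−k⁴)^(2/3) = 0.6412.
Mass saving = 1 − 0.6412 = 35.9 %.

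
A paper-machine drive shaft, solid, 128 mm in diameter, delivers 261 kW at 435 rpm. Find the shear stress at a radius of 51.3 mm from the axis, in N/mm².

ω = 2π·435/60 = 45.55 rad/s, so T = P/ω = 261×10³ / 45.55 = 5730 N·m.
J = πd⁴/32 = π(0.128)⁴/32 = 2.635×10^-5 m⁴.
Shear stress varies linearly with radius: τ = T·r/J = 5730 × 0.0513 / 2.635×10^-5 = 1.115×10^7 Pa.

11.2 N/mm²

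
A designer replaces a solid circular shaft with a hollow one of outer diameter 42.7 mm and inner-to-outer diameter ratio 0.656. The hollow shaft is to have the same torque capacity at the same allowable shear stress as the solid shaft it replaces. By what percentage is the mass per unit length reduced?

Equal τ_max and T ⇒ the solid shaft needs d_s³ = d_o³(1−k⁴), so d_s = 42.7·(1−0.656⁴)^(1/3) = 39.88 mm.
Area ratio A_h/A_s = d_o²(1−k²)/d_s² = (1−k²)/(1−k⁴)^(2/3) = 0.6530.
Mass saving = 1 − 0.6530 = 34.7 %.

34.7 %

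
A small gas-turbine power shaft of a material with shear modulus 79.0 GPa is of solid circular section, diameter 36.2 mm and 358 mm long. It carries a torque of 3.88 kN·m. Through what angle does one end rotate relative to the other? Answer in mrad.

J = πd⁴/32 = π(0.0362)⁴/32 = 1.686×10^-7 m⁴.
θ = T·L/(G·J) = 3880 × 0.358 / (79.0×10⁹ × 1.686×10^-7) = 0.1043 rad.

104 mrad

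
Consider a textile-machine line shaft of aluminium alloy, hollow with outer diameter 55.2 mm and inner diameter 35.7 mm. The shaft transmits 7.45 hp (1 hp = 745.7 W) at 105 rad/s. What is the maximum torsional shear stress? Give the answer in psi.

282 psi

ω = 105 rad/s, so T = P/ω = 7.45×745.7 / 105.0 = 52.91 N·m.
J = π(d_o⁴ − d_i⁴)/32 = π(0.0552⁴ − 0.0357⁴)/32 = 7.520×10^-7 m⁴.
τ_max = T·r/J = 52.91 × 0.0276 / 7.520×10^-7 = 1.942×10^6 Pa.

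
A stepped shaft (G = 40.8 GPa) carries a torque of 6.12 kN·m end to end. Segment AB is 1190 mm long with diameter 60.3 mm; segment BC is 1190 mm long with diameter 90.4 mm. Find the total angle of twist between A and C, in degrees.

J_AB = π(0.0603)⁴/32 = 1.30×10^-6 m⁴; J_BC = π(0.0904)⁴/32 = 6.56×10^-6 m⁴.
θ = (T/G)·Σ L_i/J_i = (6120/40.8×10⁹)·(1.19/1.30×10^-6 + 1.19/6.56×10^-6) = 0.1647 rad.

9.44°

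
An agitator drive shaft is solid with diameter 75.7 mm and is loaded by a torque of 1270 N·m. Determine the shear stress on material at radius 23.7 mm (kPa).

9340 kPa

J = πd⁴/32 = π(0.0757)⁴/32 = 3.224×10^-6 m⁴.
Shear stress varies linearly with radius: τ = T·r/J = 1270 × 0.0237 / 3.224×10^-6 = 9.336×10^6 Pa.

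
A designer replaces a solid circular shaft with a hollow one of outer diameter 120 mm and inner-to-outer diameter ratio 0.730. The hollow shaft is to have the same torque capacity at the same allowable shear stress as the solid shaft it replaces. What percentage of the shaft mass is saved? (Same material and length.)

Equal τ_max and T ⇒ the solid shaft needs d_s³ = d_o³(1−k⁴), so d_s = 120·(1−0.730⁴)^(1/3) = 107.4 mm.
Area ratio A_h/A_s = d_o²(1−k²)/d_s² = (1−k²)/(1−k⁴)^(2/3) = 0.5836.
Mass saving = 1 − 0.5836 = 41.6 %.

41.6 %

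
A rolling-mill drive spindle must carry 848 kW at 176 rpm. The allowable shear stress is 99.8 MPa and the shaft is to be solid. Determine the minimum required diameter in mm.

ω = 2π·176/60 = 18.43 rad/s, so T = P/ω = 848×10³ / 18.43 = 46010 N·m.
For a solid shaft τ_max = 16T/(πd³), so d = (16T/(π τ_allow))^(1/3) = (16·46010/(π·9.98×10^7))^(1/3) = 0.1329 m.

133 mm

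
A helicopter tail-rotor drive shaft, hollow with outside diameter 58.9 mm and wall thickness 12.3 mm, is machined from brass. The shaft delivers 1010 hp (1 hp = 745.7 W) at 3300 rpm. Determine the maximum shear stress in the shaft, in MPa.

61.4 MPa

ω = 2π·3300/60 = 345.6 rad/s, so T = P/ω = 1010×745.7 / 345.6 = 2179 N·m.
J = π(d_o⁴ − d_i⁴)/32 = π(0.0589⁴ − 0.0343⁴)/32 = 1.046×10^-6 m⁴.
τ_max = T·r/J = 2179 × 0.0295 / 1.046×10^-6 = 6.138×10^7 Pa.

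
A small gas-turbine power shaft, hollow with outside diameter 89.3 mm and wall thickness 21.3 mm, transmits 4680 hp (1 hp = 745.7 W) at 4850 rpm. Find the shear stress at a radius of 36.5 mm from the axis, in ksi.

ω = 2π·4850/60 = 507.9 rad/s, so T = P/ω = 4680×745.7 / 507.9 = 6871 N·m.
J = π(d_o⁴ − d_i⁴)/32 = π(0.0893⁴ − 0.0467⁴)/32 = 5.776×10^-6 m⁴.
Shear stress varies linearly with radius: τ = T·r/J = 6871 × 0.0365 / 5.776×10^-6 = 4.342×10^7 Pa.

6.30 ksi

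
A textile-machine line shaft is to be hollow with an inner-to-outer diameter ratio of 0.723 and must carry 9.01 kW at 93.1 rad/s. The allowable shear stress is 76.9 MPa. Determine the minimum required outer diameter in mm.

20.7 mm

ω = 93.1 rad/s, so T = P/ω = 9.01×10³ / 93.10 = 96.78 N·m.
For a hollow shaft with d_i/d_o = 0.723: τ_max = 16T/(π d_o³ (1−k⁴)), so d_o = [16T/(π τ_allow (1−k⁴))]^(1/3) = [16·96.78/(π·7.69×10^7·0.7268)]^(1/3) = 0.02066 m.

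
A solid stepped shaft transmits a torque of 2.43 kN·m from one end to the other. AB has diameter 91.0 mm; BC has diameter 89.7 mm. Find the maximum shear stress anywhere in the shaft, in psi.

2490 psi

Under the same torque, τ_max = 16T/(πd³) is largest where d is smallest — segment BC (d = 89.7 mm).
τ_max = 16·2430/(π·(0.0897)³) = 1.715×10^7 Pa.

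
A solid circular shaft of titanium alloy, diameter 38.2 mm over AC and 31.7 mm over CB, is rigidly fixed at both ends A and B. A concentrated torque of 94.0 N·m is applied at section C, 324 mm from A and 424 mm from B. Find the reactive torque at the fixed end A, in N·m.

69.0 N·m

Compatibility: T_A·a/J_AC = T_B·b/J_CB with T_A + T_B = T₀.
J_AC = 2.09×10^-7 m⁴, J_CB = 9.91×10^-8 m⁴, so T_A = T₀·(J_AC/a)/((J_AC/a)+(J_CB/b)) = 69.00 N·m, T_B = 25.00 N·m.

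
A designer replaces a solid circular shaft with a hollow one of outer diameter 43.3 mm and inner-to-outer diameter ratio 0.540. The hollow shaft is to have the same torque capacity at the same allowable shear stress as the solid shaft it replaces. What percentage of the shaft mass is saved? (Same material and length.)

24.8 %

Equal τ_max and T ⇒ the solid shaft needs d_s³ = d_o³(1−k⁴), so d_s = 43.3·(1−0.540⁴)^(1/3) = 42.04 mm.
Area ratio A_h/A_s = d_o²(1−k²)/d_s² = (1−k²)/(1−k⁴)^(2/3) = 0.7516.
Mass saving = 1 − 0.7516 = 24.8 %.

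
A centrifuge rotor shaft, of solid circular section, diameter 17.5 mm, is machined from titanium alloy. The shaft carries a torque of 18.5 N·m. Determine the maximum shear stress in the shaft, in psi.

J = πd⁴/32 = π(0.0175)⁴/32 = 9.208×10^-9 m⁴.
τ_max = T·r/J = 18.50 × 0.00875 / 9.208×10^-9 = 1.758×10^7 Pa.

2550 psi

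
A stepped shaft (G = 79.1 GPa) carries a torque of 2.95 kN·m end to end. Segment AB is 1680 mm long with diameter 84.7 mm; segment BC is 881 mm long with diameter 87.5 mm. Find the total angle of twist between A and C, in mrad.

18.1 mrad

J_AB = π(0.0847)⁴/32 = 5.05×10^-6 m⁴; J_BC = π(0.0875)⁴/32 = 5.75×10^-6 m⁴.
θ = (T/G)·Σ L_i/J_i = (2950/79.1×10⁹)·(1.68/5.05×10^-6 + 0.881/5.75×10^-6) = 0.01811 rad.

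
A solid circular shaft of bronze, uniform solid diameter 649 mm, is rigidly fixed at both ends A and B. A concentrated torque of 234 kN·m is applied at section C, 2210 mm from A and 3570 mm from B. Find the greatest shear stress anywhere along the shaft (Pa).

With uniform GJ and both ends fixed, compatibility θ_AC = θ_CB gives T_A·a = T_B·b, together with T_A + T_B = T₀.
T_A = T₀·b/(a+b) = 234000·3570/5780 = 144500 N·m; T_B = 89470 N·m.
τ in each portion: τ_AC = 2.69×10^6 Pa, τ_CB = 1.67×10^6 Pa; maximum is in AC.
τ_max = T_AC·r/J = 144500·0.325/0.0174 = 2.693×10^6 Pa.

2.69e6 Pa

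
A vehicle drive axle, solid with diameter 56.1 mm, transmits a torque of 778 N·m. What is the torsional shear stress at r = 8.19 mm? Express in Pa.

J = πd⁴/32 = π(0.0561)⁴/32 = 9.724×10^-7 m⁴.
Shear stress varies linearly with radius: τ = T·r/J = 778.0 × 0.00819 / 9.724×10^-7 = 6.553×10^6 Pa.

6.55e6 Pa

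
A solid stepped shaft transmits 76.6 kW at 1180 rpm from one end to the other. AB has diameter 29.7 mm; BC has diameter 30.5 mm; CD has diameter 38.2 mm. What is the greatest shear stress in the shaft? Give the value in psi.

ω = 2π·1180/60 = 123.6 rad/s, so T = P/ω = 76.6×10³ / 123.6 = 619.9 N·m.
Under the same torque, τ_max = 16T/(πd³) is largest where d is smallest — segment AB (d = 29.7 mm).
τ_max = 16·619.9/(π·(0.0297)³) = 1.205×10^8 Pa.

17500 psi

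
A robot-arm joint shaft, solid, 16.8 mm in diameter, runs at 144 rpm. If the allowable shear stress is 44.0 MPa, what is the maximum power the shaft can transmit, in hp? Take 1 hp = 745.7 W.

0.828 hp

J = πd⁴/32 = π(0.0168)⁴/32 = 7.821×10^-9 m⁴.
T_max = τ_allow·J/r = 4.40×10^7 × 7.821×10^-9 / 0.00840 = 40.96 N·m.
ω = 2π·144/60 = 15.08 rad/s, so P_max = T_max·ω = 617.7 W.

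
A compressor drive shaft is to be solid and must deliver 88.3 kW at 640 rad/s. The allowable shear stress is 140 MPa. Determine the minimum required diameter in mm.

ω = 640 rad/s, so T = P/ω = 88.3×10³ / 640.0 = 138.0 N·m.
For a solid shaft τ_max = 16T/(πd³), so d = (16T/(π τ_allow))^(1/3) = (16·138.0/(π·1.40×10^8))^(1/3) = 0.01712 m.

17.1 mm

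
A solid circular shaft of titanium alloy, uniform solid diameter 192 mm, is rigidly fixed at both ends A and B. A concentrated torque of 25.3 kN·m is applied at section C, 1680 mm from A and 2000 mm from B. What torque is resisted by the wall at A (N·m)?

13800 N·m

With uniform GJ and both ends fixed, compatibility θ_AC = θ_CB gives T_A·a = T_B·b, together with T_A + T_B = T₀.
T_A = T₀·b/(a+b) = 25300·2000/3680 = 13750 N·m; T_B = 11550 N·m.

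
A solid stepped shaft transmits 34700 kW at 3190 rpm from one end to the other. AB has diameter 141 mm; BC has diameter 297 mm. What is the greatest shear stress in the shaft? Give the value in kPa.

ω = 2π·3190/60 = 334.1 rad/s, so T = P/ω = 34700×10³ / 334.1 = 103900 N·m.
Under the same torque, τ_max = 16T/(πd³) is largest where d is smallest — segment AB (d = 141 mm).
τ_max = 16·103900/(π·(0.141)³) = 1.887×10^8 Pa.

189000 kPa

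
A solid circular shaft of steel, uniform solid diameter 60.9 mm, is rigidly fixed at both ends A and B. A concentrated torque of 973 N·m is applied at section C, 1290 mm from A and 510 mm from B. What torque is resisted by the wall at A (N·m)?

276 N·m

With uniform GJ and both ends fixed, compatibility θ_AC = θ_CB gives T_A·a = T_B·b, together with T_A + T_B = T₀.
T_A = T₀·b/(a+b) = 973.0·510/1800 = 275.7 N·m; T_B = 697.3 N·m.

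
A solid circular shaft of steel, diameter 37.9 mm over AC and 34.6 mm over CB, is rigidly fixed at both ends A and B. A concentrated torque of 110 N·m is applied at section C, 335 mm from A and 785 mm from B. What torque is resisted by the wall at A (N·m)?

Compatibility: T_A·a/J_AC = T_B·b/J_CB with T_A + T_B = T₀.
J_AC = 2.03×10^-7 m⁴, J_CB = 1.41×10^-7 m⁴, so T_A = T₀·(J_AC/a)/((J_AC/a)+(J_CB/b)) = 84.85 N·m, T_B = 25.15 N·m.

84.8 N·m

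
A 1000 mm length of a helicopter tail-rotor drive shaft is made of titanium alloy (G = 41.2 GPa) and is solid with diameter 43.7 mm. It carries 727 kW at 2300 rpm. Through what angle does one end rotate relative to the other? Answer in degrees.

ω = 2π·2300/60 = 240.9 rad/s, so T = P/ω = 727×10³ / 240.9 = 3018 N·m.
J = πd⁴/32 = π(0.0437)⁴/32 = 3.580×10^-7 m⁴.
θ = T·L/(G·J) = 3018 × 1.00 / (41.2×10⁹ × 3.580×10^-7) = 0.2046 rad.

11.7°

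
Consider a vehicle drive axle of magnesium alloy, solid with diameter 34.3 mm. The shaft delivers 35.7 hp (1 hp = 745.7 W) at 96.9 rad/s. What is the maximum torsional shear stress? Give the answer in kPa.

34700 kPa

ω = 96.9 rad/s, so T = P/ω = 35.7×745.7 / 96.90 = 274.7 N·m.
J = πd⁴/32 = π(0.0343)⁴/32 = 1.359×10^-7 m⁴.
τ_max = T·r/J = 274.7 × 0.0171 / 1.359×10^-7 = 3.467×10^7 Pa.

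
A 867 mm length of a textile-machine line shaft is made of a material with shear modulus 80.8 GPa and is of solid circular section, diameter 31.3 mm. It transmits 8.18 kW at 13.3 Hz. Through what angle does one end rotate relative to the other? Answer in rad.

ω = 2π·13.3 = 83.57 rad/s, so T = P/ω = 8.18×10³ / 83.57 = 97.89 N·m.
J = πd⁴/32 = π(0.0313)⁴/32 = 9.423×10^-8 m⁴.
θ = T·L/(G·J) = 97.89 × 0.867 / (80.8×10⁹ × 9.423×10^-8) = 0.01115 rad.

0.0111 rad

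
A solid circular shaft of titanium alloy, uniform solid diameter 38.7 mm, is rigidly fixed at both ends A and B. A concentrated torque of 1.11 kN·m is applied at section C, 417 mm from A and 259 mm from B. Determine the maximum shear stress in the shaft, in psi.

8730 psi

With uniform GJ and both ends fixed, compatibility θ_AC = θ_CB gives T_A·a = T_B·b, together with T_A + T_B = T₀.
T_A = T₀·b/(a+b) = 1110·259/676.0 = 425.3 N·m; T_B = 684.7 N·m.
τ in each portion: τ_AC = 3.74×10^7 Pa, τ_CB = 6.02×10^7 Pa; maximum is in CB.
τ_max = T_CB·r/J = 684.7·0.0194/2.20×10^-7 = 6.017×10^7 Pa.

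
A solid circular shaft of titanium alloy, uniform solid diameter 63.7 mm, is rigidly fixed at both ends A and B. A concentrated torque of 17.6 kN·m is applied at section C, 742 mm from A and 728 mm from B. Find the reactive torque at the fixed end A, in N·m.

8720 N·m

With uniform GJ and both ends fixed, compatibility θ_AC = θ_CB gives T_A·a = T_B·b, together with T_A + T_B = T₀.
T_A = T₀·b/(a+b) = 17600·728/1470 = 8716 N·m; T_B = 8884 N·m.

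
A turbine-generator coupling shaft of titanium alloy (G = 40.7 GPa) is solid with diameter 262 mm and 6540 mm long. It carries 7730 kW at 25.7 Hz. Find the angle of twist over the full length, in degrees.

0.953°

ω = 2π·25.7 = 161.5 rad/s, so T = P/ω = 7730×10³ / 161.5 = 47870 N·m.
J = πd⁴/32 = π(0.262)⁴/32 = 4.626×10^-4 m⁴.
θ = T·L/(G·J) = 47870 × 6.54 / (40.7×10⁹ × 4.626×10^-4) = 0.01663 rad.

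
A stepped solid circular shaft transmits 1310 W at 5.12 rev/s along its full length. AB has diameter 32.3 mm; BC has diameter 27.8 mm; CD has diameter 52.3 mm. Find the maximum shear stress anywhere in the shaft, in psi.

ω = 2π·5.12 = 32.17 rad/s, so T = P/ω = 1310 / 32.17 = 40.72 N·m.
Under the same torque, τ_max = 16T/(πd³) is largest where d is smallest — segment BC (d = 27.8 mm).
τ_max = 16·40.72/(π·(0.0278)³) = 9.653×10^6 Pa.

1400 psi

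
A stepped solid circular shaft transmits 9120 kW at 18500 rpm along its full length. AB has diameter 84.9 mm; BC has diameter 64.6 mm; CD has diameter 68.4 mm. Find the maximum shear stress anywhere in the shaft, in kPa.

ω = 2π·18500/60 = 1937 rad/s, so T = P/ω = 9120×10³ / 1937 = 4708 N·m.
Under the same torque, τ_max = 16T/(πd³) is largest where d is smallest — segment BC (d = 64.6 mm).
τ_max = 16·4708/(π·(0.0646)³) = 8.893×10^7 Pa.

88900 kPa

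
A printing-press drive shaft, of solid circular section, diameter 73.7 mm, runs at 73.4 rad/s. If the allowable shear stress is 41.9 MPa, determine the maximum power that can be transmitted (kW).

J = πd⁴/32 = π(0.0737)⁴/32 = 2.896×10^-6 m⁴.
T_max = τ_allow·J/r = 4.19×10^7 × 2.896×10^-6 / 0.0369 = 3293 N·m.
ω = 73.4 rad/s, so P_max = T_max·ω = 2.417×10^5 W.

242 kW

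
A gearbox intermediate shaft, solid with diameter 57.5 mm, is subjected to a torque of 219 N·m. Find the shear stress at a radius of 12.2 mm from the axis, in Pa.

2.49e6 Pa

J = πd⁴/32 = π(0.0575)⁴/32 = 1.073×10^-6 m⁴.
Shear stress varies linearly with radius: τ = T·r/J = 219.0 × 0.0122 / 1.073×10^-6 = 2.490×10^6 Pa.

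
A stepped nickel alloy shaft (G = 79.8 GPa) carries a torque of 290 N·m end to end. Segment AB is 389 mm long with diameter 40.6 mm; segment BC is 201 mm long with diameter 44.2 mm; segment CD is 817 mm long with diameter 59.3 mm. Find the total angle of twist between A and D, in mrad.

J_AB = π(0.0406)⁴/32 = 2.67×10^-7 m⁴; J_BC = π(0.0442)⁴/32 = 3.75×10^-7 m⁴; J_CD = π(0.0593)⁴/32 = 1.21×10^-6 m⁴.
θ = (T/G)·Σ L_i/J_i = (290.0/79.8×10⁹)·(0.389/2.67×10^-7 + 0.201/3.75×10^-7 + 0.817/1.21×10^-6) = 9.695×10^-3 rad.

9.69 mrad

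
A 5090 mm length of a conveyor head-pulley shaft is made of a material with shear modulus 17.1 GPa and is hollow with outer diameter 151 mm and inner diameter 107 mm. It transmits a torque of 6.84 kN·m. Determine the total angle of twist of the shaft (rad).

0.0533 rad

J = π(d_o⁴ − d_i⁴)/32 = π(0.151⁴ − 0.107⁴)/32 = 3.817×10^-5 m⁴.
θ = T·L/(G·J) = 6840 × 5.09 / (17.1×10⁹ × 3.817×10^-5) = 0.05334 rad.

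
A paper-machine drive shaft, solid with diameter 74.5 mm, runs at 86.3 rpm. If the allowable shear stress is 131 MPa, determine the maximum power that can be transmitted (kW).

J = πd⁴/32 = π(0.0745)⁴/32 = 3.024×10^-6 m⁴.
T_max = τ_allow·J/r = 1.31×10^8 × 3.024×10^-6 / 0.0372 = 10640 N·m.
ω = 2π·86.3/60 = 9.037 rad/s, so P_max = T_max·ω = 9.612×10^4 W.

96.1 kW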